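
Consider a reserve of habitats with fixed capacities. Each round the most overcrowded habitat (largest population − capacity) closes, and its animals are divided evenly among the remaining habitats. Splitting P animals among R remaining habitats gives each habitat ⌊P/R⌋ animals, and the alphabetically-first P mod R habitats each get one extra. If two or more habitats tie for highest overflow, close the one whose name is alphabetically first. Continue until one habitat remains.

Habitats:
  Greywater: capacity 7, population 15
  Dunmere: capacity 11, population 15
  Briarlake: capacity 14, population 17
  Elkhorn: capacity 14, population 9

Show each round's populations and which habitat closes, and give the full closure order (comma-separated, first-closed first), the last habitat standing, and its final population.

Round 1: Briarlake=17 Dunmere=15 Elkhorn=9 Greywater=15 → close Greywater (overflow 8)
  15÷3 = 5 each, +1 to first 0
Round 2: Briarlake=22 Dunmere=20 Elkhorn=14 → close Dunmere (overflow 9)
  20÷2 = 10 each, +1 to first 0
Round 3: Briarlake=32 Elkhorn=24 → close Briarlake (overflow 18)
  32÷1 = 32 each, +1 to first 0

Closure order: Greywater, Dunmere, Briarlake
Last habitat: Elkhorn with 56 animals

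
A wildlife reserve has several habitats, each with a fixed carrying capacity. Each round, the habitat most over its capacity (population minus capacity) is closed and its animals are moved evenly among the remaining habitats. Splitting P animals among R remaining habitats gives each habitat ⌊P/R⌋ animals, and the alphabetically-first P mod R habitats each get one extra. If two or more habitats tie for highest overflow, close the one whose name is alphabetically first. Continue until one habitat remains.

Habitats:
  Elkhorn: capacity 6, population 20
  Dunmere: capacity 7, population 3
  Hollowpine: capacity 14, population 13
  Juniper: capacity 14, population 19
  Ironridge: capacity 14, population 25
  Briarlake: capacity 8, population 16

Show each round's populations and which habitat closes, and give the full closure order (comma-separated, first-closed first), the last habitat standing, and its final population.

Round 1: Briarlake=16 Dunmere=3 Elkhorn=20 Hollowpine=13 Ironridge=25 Juniper=19 → close Elkhorn (overflow 14)
  20÷5 = 4 each, +1 to first 0
Round 2: Briarlake=20 Dunmere=7 Hollowpine=17 Ironridge=29 Juniper=23 → close Ironridge (overflow 15)
  29÷4 = 7 each, +1 to first 1
Round 3: Briarlake=28 Dunmere=14 Hollowpine=24 Juniper=30 → close Briarlake (overflow 20)
  28÷3 = 9 each, +1 to first 1
Round 4: Dunmere=24 Hollowpine=33 Juniper=39 → close Juniper (overflow 25)
  39÷2 = 19 each, +1 to first 1
Round 5: Dunmere=44 Hollowpine=52 → close Hollowpine (overflow 38)
  52÷1 = 52 each, +1 to first 0

Closure order: Elkhorn, Ironridge, Briarlake, Juniper, Hollowpine
Last habitat: Dunmere with 96 animals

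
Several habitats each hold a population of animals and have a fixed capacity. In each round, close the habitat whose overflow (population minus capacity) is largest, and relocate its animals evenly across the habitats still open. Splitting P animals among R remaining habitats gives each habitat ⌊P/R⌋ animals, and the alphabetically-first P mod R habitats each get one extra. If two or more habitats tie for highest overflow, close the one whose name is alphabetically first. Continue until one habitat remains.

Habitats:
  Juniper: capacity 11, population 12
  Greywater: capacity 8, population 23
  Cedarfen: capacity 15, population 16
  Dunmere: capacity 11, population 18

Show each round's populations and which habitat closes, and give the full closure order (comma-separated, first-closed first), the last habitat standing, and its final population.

Closure order: Greywater, Dunmere, Cedarfen
Last habitat: Juniper with 69 animals

Round 1: Cedarfen=16 Dunmere=18 Greywater=23 Juniper=12 → close Greywater (overflow 15)
  23÷3 = 7 each, +1 to first 2
Round 2: Cedarfen=24 Dunmere=26 Juniper=19 → close Dunmere (overflow 15)
  26÷2 = 13 each, +1 to first 0
Round 3: Cedarfen=37 Juniper=32 → close Cedarfen (overflow 22)
  37÷1 = 37 each, +1 to first 0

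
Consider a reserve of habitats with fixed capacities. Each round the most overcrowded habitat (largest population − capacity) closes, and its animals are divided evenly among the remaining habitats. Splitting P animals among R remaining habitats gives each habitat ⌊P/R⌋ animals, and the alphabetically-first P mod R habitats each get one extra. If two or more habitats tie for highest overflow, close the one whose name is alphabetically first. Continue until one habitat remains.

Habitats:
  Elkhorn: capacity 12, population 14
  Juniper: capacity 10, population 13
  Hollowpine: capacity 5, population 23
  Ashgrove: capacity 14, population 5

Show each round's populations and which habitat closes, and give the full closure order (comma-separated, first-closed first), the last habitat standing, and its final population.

Closure order: Hollowpine, Elkhorn, Juniper
Last habitat: Ashgrove with 55 animals

Round 1: Ashgrove=5 Elkhorn=14 Hollowpine=23 Juniper=13 → close Hollowpine (overflow 18)
  23÷3 = 7 each, +1 to first 2
Round 2: Ashgrove=13 Elkhorn=22 Juniper=20 → close Elkhorn (overflow 10)
  22÷2 = 11 each, +1 to first 0
Round 3: Ashgrove=24 Juniper=31 → close Juniper (overflow 21)
  31÷1 = 31 each, +1 to first 0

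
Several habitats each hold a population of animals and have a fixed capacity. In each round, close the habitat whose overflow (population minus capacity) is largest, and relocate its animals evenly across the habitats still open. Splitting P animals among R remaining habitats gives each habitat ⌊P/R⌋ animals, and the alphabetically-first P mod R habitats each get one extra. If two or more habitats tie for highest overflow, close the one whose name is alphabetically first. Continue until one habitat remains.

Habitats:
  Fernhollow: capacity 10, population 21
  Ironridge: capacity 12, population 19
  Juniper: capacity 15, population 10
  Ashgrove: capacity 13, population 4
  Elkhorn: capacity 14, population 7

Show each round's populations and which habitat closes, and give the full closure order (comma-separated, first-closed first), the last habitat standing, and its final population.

Round 1: Ashgrove=4 Elkhorn=7 Fernhollow=21 Ironridge=19 Juniper=10 → close Fernhollow (overflow 11)
  21÷4 = 5 each, +1 to first 1
Round 2: Ashgrove=10 Elkhorn=12 Ironridge=24 Juniper=15 → close Ironridge (overflow 12)
  24÷3 = 8 each, +1 to first 0
Round 3: Ashgrove=18 Elkhorn=20 Juniper=23 → close Juniper (overflow 8)
  23÷2 = 11 each, +1 to first 1
Round 4: Ashgrove=30 Elkhorn=31 → close Ashgrove (overflow 17)
  30÷1 = 30 each, +1 to first 0

Closure order: Fernhollow, Ironridge, Juniper, Ashgrove
Last habitat: Elkhorn with 61 animals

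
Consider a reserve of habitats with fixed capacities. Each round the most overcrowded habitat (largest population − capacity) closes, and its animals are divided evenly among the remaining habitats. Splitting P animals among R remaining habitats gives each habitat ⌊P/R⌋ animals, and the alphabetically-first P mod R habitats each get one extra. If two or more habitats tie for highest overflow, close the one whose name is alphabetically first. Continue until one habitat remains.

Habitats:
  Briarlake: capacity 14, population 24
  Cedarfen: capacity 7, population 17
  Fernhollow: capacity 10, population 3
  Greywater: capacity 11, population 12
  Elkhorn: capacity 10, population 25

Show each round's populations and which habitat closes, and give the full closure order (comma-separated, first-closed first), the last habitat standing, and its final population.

Round 1: Briarlake=24 Cedarfen=17 Elkhorn=25 Fernhollow=3 Greywater=12 → close Elkhorn (overflow 15)
  25÷4 = 6 each, +1 to first 1
Round 2: Briarlake=31 Cedarfen=23 Fernhollow=9 Greywater=18 → close Briarlake (overflow 17)
  31÷3 = 10 each, +1 to first 1
Round 3: Cedarfen=34 Fernhollow=19 Greywater=28 → close Cedarfen (overflow 27)
  34÷2 = 17 each, +1 to first 0
Round 4: Fernhollow=36 Greywater=45 → close Greywater (overflow 34)
  45÷1 = 45 each, +1 to first 0

Closure order: Elkhorn, Briarlake, Cedarfen, Greywater
Last habitat: Fernhollow with 81 animals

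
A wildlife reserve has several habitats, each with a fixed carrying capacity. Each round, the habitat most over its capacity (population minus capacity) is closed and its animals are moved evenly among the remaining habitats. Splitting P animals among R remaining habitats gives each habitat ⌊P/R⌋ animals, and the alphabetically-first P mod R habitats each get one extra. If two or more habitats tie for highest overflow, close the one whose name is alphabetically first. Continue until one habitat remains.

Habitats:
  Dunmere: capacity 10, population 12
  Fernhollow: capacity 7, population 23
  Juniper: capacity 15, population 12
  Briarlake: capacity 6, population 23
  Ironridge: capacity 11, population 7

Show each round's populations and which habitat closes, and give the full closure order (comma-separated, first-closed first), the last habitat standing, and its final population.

Closure order: Briarlake, Fernhollow, Dunmere, Ironridge
Last habitat: Juniper with 77 animals

Round 1: Briarlake=23 Dunmere=12 Fernhollow=23 Ironridge=7 Juniper=12 → close Briarlake (overflow 17)
  23÷4 = 5 each, +1 to first 3
Round 2: Dunmere=18 Fernhollow=29 Ironridge=13 Juniper=17 → close Fernhollow (overflow 22)
  29÷3 = 9 each, +1 to first 2
Round 3: Dunmere=28 Ironridge=23 Juniper=26 → close Dunmere (overflow 18)
  28÷2 = 14 each, +1 to first 0
Round 4: Ironridge=37 Juniper=40 → close Ironridge (overflow 26)
  37÷1 = 37 each, +1 to first 0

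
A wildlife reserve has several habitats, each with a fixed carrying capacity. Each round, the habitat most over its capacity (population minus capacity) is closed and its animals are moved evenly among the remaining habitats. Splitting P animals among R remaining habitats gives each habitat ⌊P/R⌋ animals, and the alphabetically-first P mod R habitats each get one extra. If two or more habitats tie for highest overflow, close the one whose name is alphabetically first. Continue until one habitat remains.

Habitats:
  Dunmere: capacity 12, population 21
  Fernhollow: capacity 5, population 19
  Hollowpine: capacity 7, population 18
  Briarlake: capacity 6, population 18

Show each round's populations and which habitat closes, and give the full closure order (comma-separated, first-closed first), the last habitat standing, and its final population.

Closure order: Fernhollow, Briarlake, Hollowpine
Last habitat: Dunmere with 76 animals

Round 1: Briarlake=18 Dunmere=21 Fernhollow=19 Hollowpine=18 → close Fernhollow (overflow 14)
  19÷3 = 6 each, +1 to first 1
Round 2: Briarlake=25 Dunmere=27 Hollowpine=24 → close Briarlake (overflow 19)
  25÷2 = 12 each, +1 to first 1
Round 3: Dunmere=40 Hollowpine=36 → close Hollowpine (overflow 29)
  36÷1 = 36 each, +1 to first 0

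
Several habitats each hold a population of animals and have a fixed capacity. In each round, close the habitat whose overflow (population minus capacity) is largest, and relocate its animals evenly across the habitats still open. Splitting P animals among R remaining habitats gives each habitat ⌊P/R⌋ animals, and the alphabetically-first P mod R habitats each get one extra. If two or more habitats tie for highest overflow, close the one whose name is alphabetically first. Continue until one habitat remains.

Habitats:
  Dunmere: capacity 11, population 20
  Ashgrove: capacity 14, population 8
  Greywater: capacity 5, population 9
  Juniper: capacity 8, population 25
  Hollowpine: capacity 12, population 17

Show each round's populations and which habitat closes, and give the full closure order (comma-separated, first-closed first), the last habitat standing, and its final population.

Round 1: Ashgrove=8 Dunmere=20 Greywater=9 Hollowpine=17 Juniper=25 → close Juniper (overflow 17)
  25÷4 = 6 each, +1 to first 1
Round 2: Ashgrove=15 Dunmere=26 Greywater=15 Hollowpine=23 → close Dunmere (overflow 15)
  26÷3 = 8 each, +1 to first 2
Round 3: Ashgrove=24 Greywater=24 Hollowpine=31 → close Greywater (overflow 19)
  24÷2 = 12 each, +1 to first 0
Round 4: Ashgrove=36 Hollowpine=43 → close Hollowpine (overflow 31)
  43÷1 = 43 each, +1 to first 0

Closure order: Juniper, Dunmere, Greywater, Hollowpine
Last habitat: Ashgrove with 79 animals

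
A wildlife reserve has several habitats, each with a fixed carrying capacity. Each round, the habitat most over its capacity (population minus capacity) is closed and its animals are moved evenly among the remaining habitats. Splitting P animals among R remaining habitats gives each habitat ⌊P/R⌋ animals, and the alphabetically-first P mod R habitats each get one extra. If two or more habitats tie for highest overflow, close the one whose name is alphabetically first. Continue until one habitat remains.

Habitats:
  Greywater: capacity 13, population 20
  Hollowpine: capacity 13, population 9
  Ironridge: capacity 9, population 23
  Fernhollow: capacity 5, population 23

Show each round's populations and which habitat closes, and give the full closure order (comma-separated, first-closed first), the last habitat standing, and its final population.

Closure order: Fernhollow, Ironridge, Greywater
Last habitat: Hollowpine with 75 animals

Round 1: Fernhollow=23 Greywater=20 Hollowpine=9 Ironridge=23 → close Fernhollow (overflow 18)
  23÷3 = 7 each, +1 to first 2
Round 2: Greywater=28 Hollowpine=17 Ironridge=30 → close Ironridge (overflow 21)
  30÷2 = 15 each, +1 to first 0
Round 3: Greywater=43 Hollowpine=32 → close Greywater (overflow 30)
  43÷1 = 43 each, +1 to first 0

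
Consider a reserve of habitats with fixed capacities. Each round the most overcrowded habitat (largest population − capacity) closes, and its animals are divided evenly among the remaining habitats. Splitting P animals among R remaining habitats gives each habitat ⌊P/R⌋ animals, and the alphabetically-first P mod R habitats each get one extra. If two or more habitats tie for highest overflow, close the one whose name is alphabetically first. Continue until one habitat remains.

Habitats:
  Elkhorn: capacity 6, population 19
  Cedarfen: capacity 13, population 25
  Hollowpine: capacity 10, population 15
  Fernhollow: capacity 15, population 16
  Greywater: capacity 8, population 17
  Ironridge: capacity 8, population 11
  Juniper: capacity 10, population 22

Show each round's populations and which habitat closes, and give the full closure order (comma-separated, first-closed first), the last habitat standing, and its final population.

Closure order: Elkhorn, Cedarfen, Juniper, Greywater, Hollowpine, Fernhollow
Last habitat: Ironridge with 125 animals

Round 1: Cedarfen=25 Elkhorn=19 Fernhollow=16 Greywater=17 Hollowpine=15 Ironridge=11 Juniper=22 → close Elkhorn (overflow 13)
  19÷6 = 3 each, +1 to first 1
Round 2: Cedarfen=29 Fernhollow=19 Greywater=20 Hollowpine=18 Ironridge=14 Juniper=25 → close Cedarfen (overflow 16)
  29÷5 = 5 each, +1 to first 4
Round 3: Fernhollow=25 Greywater=26 Hollowpine=24 Ironridge=20 Juniper=30 → close Juniper (overflow 20)
  30÷4 = 7 each, +1 to first 2
Round 4: Fernhollow=33 Greywater=34 Hollowpine=31 Ironridge=27 → close Greywater (overflow 26)
  34÷3 = 11 each, +1 to first 1
Round 5: Fernhollow=45 Hollowpine=42 Ironridge=38 → close Hollowpine (overflow 32)
  42÷2 = 21 each, +1 to first 0
Round 6: Fernhollow=66 Ironridge=59 → close Fernhollow (overflow 51)
  66÷1 = 66 each, +1 to first 0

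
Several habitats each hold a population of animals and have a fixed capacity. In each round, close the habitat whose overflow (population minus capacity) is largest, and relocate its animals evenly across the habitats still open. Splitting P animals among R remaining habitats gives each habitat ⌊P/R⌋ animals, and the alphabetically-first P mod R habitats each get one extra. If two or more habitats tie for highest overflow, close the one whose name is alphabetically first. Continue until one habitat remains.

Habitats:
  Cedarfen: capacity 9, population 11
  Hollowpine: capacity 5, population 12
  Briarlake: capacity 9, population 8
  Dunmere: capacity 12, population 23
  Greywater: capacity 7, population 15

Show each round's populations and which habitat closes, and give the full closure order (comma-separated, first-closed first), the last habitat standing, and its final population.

Closure order: Dunmere, Greywater, Hollowpine, Cedarfen
Last habitat: Briarlake with 69 animals

Round 1: Briarlake=8 Cedarfen=11 Dunmere=23 Greywater=15 Hollowpine=12 → close Dunmere (overflow 11)
  23÷4 = 5 each, +1 to first 3
Round 2: Briarlake=14 Cedarfen=17 Greywater=21 Hollowpine=17 → close Greywater (overflow 14)
  21÷3 = 7 each, +1 to first 0
Round 3: Briarlake=21 Cedarfen=24 Hollowpine=24 → close Hollowpine (overflow 19)
  24÷2 = 12 each, +1 to first 0
Round 4: Briarlake=33 Cedarfen=36 → close Cedarfen (overflow 27)
  36÷1 = 36 each, +1 to first 0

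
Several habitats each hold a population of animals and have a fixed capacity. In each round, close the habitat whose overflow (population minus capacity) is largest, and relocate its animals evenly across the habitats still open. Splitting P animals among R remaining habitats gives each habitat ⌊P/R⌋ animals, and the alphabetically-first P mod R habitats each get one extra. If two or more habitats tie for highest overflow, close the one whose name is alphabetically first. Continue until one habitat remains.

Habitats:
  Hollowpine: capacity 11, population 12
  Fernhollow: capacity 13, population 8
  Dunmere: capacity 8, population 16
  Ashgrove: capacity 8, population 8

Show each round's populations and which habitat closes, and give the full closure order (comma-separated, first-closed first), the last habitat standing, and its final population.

Round 1: Ashgrove=8 Dunmere=16 Fernhollow=8 Hollowpine=12 → close Dunmere (overflow 8)
  16÷3 = 5 each, +1 to first 1
Round 2: Ashgrove=14 Fernhollow=13 Hollowpine=17 → close Ashgrove (overflow 6)
  14÷2 = 7 each, +1 to first 0
Round 3: Fernhollow=20 Hollowpine=24 → close Hollowpine (overflow 13)
  24÷1 = 24 each, +1 to first 0

Closure order: Dunmere, Ashgrove, Hollowpine
Last habitat: Fernhollow with 44 animals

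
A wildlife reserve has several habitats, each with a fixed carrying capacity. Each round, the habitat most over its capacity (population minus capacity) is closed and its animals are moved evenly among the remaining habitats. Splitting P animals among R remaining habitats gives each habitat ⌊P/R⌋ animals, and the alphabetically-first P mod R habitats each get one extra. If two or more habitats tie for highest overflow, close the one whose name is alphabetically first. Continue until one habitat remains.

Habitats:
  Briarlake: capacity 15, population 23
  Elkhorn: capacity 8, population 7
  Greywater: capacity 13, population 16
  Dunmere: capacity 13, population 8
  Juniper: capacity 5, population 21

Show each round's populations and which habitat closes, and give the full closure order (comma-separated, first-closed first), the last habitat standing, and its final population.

Closure order: Juniper, Briarlake, Greywater, Elkhorn
Last habitat: Dunmere with 75 animals

Round 1: Briarlake=23 Dunmere=8 Elkhorn=7 Greywater=16 Juniper=21 → close Juniper (overflow 16)
  21÷4 = 5 each, +1 to first 1
Round 2: Briarlake=29 Dunmere=13 Elkhorn=12 Greywater=21 → close Briarlake (overflow 14)
  29÷3 = 9 each, +1 to first 2
Round 3: Dunmere=23 Elkhorn=22 Greywater=30 → close Greywater (overflow 17)
  30÷2 = 15 each, +1 to first 0
Round 4: Dunmere=38 Elkhorn=37 → close Elkhorn (overflow 29)
  37÷1 = 37 each, +1 to first 0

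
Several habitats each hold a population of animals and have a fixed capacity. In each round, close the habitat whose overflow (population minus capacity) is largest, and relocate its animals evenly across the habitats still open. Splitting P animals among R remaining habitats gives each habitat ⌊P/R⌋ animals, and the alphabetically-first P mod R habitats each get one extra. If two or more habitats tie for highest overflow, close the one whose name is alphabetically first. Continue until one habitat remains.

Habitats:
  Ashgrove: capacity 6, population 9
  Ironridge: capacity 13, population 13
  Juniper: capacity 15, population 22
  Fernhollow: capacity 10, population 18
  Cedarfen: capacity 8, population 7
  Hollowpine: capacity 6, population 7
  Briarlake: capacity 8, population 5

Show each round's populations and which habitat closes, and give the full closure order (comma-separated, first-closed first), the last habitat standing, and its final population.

Round 1: Ashgrove=9 Briarlake=5 Cedarfen=7 Fernhollow=18 Hollowpine=7 Ironridge=13 Juniper=22 → close Fernhollow (overflow 8)
  18÷6 = 3 each, +1 to first 0
Round 2: Ashgrove=12 Briarlake=8 Cedarfen=10 Hollowpine=10 Ironridge=16 Juniper=25 → close Juniper (overflow 10)
  25÷5 = 5 each, +1 to first 0
Round 3: Ashgrove=17 Briarlake=13 Cedarfen=15 Hollowpine=15 Ironridge=21 → close Ashgrove (overflow 11)
  17÷4 = 4 each, +1 to first 1
Round 4: Briarlake=18 Cedarfen=19 Hollowpine=19 Ironridge=25 → close Hollowpine (overflow 13)
  19÷3 = 6 each, +1 to first 1
Round 5: Briarlake=25 Cedarfen=25 Ironridge=31 → close Ironridge (overflow 18)
  31÷2 = 15 each, +1 to first 1
Round 6: Briarlake=41 Cedarfen=40 → close Briarlake (overflow 33)
  41÷1 = 41 each, +1 to first 0

Closure order: Fernhollow, Juniper, Ashgrove, Hollowpine, Ironridge, Briarlake
Last habitat: Cedarfen with 81 animals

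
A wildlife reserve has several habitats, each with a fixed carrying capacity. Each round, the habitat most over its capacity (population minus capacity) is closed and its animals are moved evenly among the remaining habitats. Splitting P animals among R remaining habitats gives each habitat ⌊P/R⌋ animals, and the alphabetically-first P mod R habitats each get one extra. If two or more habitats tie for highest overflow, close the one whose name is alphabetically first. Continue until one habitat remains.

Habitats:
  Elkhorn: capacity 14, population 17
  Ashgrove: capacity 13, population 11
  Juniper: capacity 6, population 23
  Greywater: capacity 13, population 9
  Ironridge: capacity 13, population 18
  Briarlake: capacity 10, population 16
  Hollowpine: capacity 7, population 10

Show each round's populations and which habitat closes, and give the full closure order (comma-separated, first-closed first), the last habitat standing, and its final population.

Round 1: Ashgrove=11 Briarlake=16 Elkhorn=17 Greywater=9 Hollowpine=10 Ironridge=18 Juniper=23 → close Juniper (overflow 17)
  23÷6 = 3 each, +1 to first 5
Round 2: Ashgrove=15 Briarlake=20 Elkhorn=21 Greywater=13 Hollowpine=14 Ironridge=21 → close Briarlake (overflow 10)
  20÷5 = 4 each, +1 to first 0
Round 3: Ashgrove=19 Elkhorn=25 Greywater=17 Hollowpine=18 Ironridge=25 → close Ironridge (overflow 12)
  25÷4 = 6 each, +1 to first 1
Round 4: Ashgrove=26 Elkhorn=31 Greywater=23 Hollowpine=24 → close Elkhorn (overflow 17)
  31÷3 = 10 each, +1 to first 1
Round 5: Ashgrove=37 Greywater=33 Hollowpine=34 → close Hollowpine (overflow 27)
  34÷2 = 17 each, +1 to first 0
Round 6: Ashgrove=54 Greywater=50 → close Ashgrove (overflow 41)
  54÷1 = 54 each, +1 to first 0

Closure order: Juniper, Briarlake, Ironridge, Elkhorn, Hollowpine, Ashgrove
Last habitat: Greywater with 104 animals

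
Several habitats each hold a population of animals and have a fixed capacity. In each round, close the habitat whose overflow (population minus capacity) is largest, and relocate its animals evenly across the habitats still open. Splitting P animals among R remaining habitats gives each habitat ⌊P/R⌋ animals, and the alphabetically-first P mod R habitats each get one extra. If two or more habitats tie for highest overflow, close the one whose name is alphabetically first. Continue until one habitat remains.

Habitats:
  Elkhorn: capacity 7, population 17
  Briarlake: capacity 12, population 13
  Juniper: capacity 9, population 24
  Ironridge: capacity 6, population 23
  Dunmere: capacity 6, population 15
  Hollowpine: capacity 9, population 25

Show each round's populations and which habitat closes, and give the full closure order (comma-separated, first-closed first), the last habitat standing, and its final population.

Round 1: Briarlake=13 Dunmere=15 Elkhorn=17 Hollowpine=25 Ironridge=23 Juniper=24 → close Ironridge (overflow 17)
  23÷5 = 4 each, +1 to first 3
Round 2: Briarlake=18 Dunmere=20 Elkhorn=22 Hollowpine=29 Juniper=28 → close Hollowpine (overflow 20)
  29÷4 = 7 each, +1 to first 1
Round 3: Briarlake=26 Dunmere=27 Elkhorn=29 Juniper=35 → close Juniper (overflow 26)
  35÷3 = 11 each, +1 to first 2
Round 4: Briarlake=38 Dunmere=39 Elkhorn=40 → close Dunmere (overflow 33)
  39÷2 = 19 each, +1 to first 1
Round 5: Briarlake=58 Elkhorn=59 → close Elkhorn (overflow 52)
  59÷1 = 59 each, +1 to first 0

Closure order: Ironridge, Hollowpine, Juniper, Dunmere, Elkhorn
Last habitat: Briarlake with 117 animals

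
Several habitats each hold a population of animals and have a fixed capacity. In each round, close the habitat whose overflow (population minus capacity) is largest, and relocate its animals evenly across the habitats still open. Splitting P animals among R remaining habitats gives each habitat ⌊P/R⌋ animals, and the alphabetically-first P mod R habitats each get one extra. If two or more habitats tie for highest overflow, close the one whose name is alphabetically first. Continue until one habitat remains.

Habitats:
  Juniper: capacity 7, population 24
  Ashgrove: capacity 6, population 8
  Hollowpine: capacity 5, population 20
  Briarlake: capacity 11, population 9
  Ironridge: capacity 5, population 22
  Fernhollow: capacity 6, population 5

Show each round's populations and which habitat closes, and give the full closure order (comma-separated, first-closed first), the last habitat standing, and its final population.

Round 1: Ashgrove=8 Briarlake=9 Fernhollow=5 Hollowpine=20 Ironridge=22 Juniper=24 → close Ironridge (overflow 17)
  22÷5 = 4 each, +1 to first 2
Round 2: Ashgrove=13 Briarlake=14 Fernhollow=9 Hollowpine=24 Juniper=28 → close Juniper (overflow 21)
  28÷4 = 7 each, +1 to first 0
Round 3: Ashgrove=20 Briarlake=21 Fernhollow=16 Hollowpine=31 → close Hollowpine (overflow 26)
  31÷3 = 10 each, +1 to first 1
Round 4: Ashgrove=31 Briarlake=31 Fernhollow=26 → close Ashgrove (overflow 25)
  31÷2 = 15 each, +1 to first 1
Round 5: Briarlake=47 Fernhollow=41 → close Briarlake (overflow 36)
  47÷1 = 47 each, +1 to first 0

Closure order: Ironridge, Juniper, Hollowpine, Ashgrove, Briarlake
Last habitat: Fernhollow with 88 animals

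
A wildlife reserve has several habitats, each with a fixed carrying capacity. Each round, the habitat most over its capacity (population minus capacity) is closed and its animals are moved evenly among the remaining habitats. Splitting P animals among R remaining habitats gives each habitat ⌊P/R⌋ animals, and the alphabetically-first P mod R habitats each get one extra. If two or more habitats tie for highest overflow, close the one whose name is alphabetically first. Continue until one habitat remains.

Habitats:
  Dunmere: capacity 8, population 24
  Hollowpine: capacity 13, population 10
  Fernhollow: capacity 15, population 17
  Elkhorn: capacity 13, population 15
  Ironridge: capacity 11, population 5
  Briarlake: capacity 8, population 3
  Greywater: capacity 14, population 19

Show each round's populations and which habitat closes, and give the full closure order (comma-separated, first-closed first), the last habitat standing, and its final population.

Round 1: Briarlake=3 Dunmere=24 Elkhorn=15 Fernhollow=17 Greywater=19 Hollowpine=10 Ironridge=5 → close Dunmere (overflow 16)
  24÷6 = 4 each, +1 to first 0
Round 2: Briarlake=7 Elkhorn=19 Fernhollow=21 Greywater=23 Hollowpine=14 Ironridge=9 → close Greywater (overflow 9)
  23÷5 = 4 each, +1 to first 3
Round 3: Briarlake=12 Elkhorn=24 Fernhollow=26 Hollowpine=18 Ironridge=13 → close Elkhorn (overflow 11)
  24÷4 = 6 each, +1 to first 0
Round 4: Briarlake=18 Fernhollow=32 Hollowpine=24 Ironridge=19 → close Fernhollow (overflow 17)
  32÷3 = 10 each, +1 to first 2
Round 5: Briarlake=29 Hollowpine=35 Ironridge=29 → close Hollowpine (overflow 22)
  35÷2 = 17 each, +1 to first 1
Round 6: Briarlake=47 Ironridge=46 → close Briarlake (overflow 39)
  47÷1 = 47 each, +1 to first 0

Closure order: Dunmere, Greywater, Elkhorn, Fernhollow, Hollowpine, Briarlake
Last habitat: Ironridge with 93 animals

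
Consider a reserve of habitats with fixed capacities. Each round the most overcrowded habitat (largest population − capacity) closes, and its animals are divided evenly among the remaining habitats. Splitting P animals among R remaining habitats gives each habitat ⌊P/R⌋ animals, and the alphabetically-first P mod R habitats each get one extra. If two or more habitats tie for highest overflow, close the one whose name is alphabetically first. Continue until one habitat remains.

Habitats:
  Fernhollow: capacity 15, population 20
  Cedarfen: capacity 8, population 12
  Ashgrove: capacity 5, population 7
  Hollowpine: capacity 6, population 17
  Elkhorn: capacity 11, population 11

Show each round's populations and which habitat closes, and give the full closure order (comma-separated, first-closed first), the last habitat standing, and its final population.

Round 1: Ashgrove=7 Cedarfen=12 Elkhorn=11 Fernhollow=20 Hollowpine=17 → close Hollowpine (overflow 11)
  17÷4 = 4 each, +1 to first 1
Round 2: Ashgrove=12 Cedarfen=16 Elkhorn=15 Fernhollow=24 → close Fernhollow (overflow 9)
  24÷3 = 8 each, +1 to first 0
Round 3: Ashgrove=20 Cedarfen=24 Elkhorn=23 → close Cedarfen (overflow 16)
  24÷2 = 12 each, +1 to first 0
Round 4: Ashgrove=32 Elkhorn=35 → close Ashgrove (overflow 27)
  32÷1 = 32 each, +1 to first 0

Closure order: Hollowpine, Fernhollow, Cedarfen, Ashgrove
Last habitat: Elkhorn with 67 animals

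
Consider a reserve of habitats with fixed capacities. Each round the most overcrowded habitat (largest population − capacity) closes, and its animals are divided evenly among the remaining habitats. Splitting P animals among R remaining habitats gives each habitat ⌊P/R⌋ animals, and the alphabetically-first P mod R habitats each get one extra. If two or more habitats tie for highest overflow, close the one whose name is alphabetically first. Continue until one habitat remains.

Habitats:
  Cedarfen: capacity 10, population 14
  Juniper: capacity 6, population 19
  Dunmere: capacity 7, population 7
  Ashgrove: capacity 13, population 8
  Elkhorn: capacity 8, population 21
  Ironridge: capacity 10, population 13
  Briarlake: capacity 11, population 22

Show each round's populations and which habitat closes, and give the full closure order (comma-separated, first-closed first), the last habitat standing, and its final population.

Round 1: Ashgrove=8 Briarlake=22 Cedarfen=14 Dunmere=7 Elkhorn=21 Ironridge=13 Juniper=19 → close Elkhorn (overflow 13)
  21÷6 = 3 each, +1 to first 3
Round 2: Ashgrove=12 Briarlake=26 Cedarfen=18 Dunmere=10 Ironridge=16 Juniper=22 → close Juniper (overflow 16)
  22÷5 = 4 each, +1 to first 2
Round 3: Ashgrove=17 Briarlake=31 Cedarfen=22 Dunmere=14 Ironridge=20 → close Briarlake (overflow 20)
  31÷4 = 7 each, +1 to first 3
Round 4: Ashgrove=25 Cedarfen=30 Dunmere=22 Ironridge=27 → close Cedarfen (overflow 20)
  30÷3 = 10 each, +1 to first 0
Round 5: Ashgrove=35 Dunmere=32 Ironridge=37 → close Ironridge (overflow 27)
  37÷2 = 18 each, +1 to first 1
Round 6: Ashgrove=54 Dunmere=50 → close Dunmere (overflow 43)
  50÷1 = 50 each, +1 to first 0

Closure order: Elkhorn, Juniper, Briarlake, Cedarfen, Ironridge, Dunmere
Last habitat: Ashgrove with 104 animals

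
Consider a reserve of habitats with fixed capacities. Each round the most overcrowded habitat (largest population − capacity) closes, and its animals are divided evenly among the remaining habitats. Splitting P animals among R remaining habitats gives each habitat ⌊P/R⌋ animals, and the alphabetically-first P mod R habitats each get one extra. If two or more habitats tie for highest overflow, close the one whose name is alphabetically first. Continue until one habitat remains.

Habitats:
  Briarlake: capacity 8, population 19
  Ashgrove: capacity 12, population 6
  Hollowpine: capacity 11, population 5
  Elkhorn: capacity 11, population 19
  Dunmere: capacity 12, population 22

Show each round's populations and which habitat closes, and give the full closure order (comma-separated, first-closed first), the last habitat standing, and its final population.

Closure order: Briarlake, Dunmere, Elkhorn, Ashgrove
Last habitat: Hollowpine with 71 animals

Round 1: Ashgrove=6 Briarlake=19 Dunmere=22 Elkhorn=19 Hollowpine=5 → close Briarlake (overflow 11)
  19÷4 = 4 each, +1 to first 3
Round 2: Ashgrove=11 Dunmere=27 Elkhorn=24 Hollowpine=9 → close Dunmere (overflow 15)
  27÷3 = 9 each, +1 to first 0
Round 3: Ashgrove=20 Elkhorn=33 Hollowpine=18 → close Elkhorn (overflow 22)
  33÷2 = 16 each, +1 to first 1
Round 4: Ashgrove=37 Hollowpine=34 → close Ashgrove (overflow 25)
  37÷1 = 37 each, +1 to first 0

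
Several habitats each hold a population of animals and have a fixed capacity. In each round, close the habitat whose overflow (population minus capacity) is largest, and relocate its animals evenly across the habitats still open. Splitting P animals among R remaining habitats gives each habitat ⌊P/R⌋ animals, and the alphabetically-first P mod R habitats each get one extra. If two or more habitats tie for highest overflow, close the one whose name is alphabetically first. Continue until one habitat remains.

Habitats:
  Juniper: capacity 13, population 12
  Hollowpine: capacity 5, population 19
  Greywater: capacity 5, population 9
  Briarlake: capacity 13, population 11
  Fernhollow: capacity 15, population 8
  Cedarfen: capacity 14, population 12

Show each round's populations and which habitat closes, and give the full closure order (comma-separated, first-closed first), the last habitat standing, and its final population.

Closure order: Hollowpine, Greywater, Briarlake, Cedarfen, Juniper
Last habitat: Fernhollow with 71 animals

Round 1: Briarlake=11 Cedarfen=12 Fernhollow=8 Greywater=9 Hollowpine=19 Juniper=12 → close Hollowpine (overflow 14)
  19÷5 = 3 each, +1 to first 4
Round 2: Briarlake=15 Cedarfen=16 Fernhollow=12 Greywater=13 Juniper=15 → close Greywater (overflow 8)
  13÷4 = 3 each, +1 to first 1
Round 3: Briarlake=19 Cedarfen=19 Fernhollow=15 Juniper=18 → close Briarlake (overflow 6)
  19÷3 = 6 each, +1 to first 1
Round 4: Cedarfen=26 Fernhollow=21 Juniper=24 → close Cedarfen (overflow 12)
  26÷2 = 13 each, +1 to first 0
Round 5: Fernhollow=34 Juniper=37 → close Juniper (overflow 24)
  37÷1 = 37 each, +1 to first 0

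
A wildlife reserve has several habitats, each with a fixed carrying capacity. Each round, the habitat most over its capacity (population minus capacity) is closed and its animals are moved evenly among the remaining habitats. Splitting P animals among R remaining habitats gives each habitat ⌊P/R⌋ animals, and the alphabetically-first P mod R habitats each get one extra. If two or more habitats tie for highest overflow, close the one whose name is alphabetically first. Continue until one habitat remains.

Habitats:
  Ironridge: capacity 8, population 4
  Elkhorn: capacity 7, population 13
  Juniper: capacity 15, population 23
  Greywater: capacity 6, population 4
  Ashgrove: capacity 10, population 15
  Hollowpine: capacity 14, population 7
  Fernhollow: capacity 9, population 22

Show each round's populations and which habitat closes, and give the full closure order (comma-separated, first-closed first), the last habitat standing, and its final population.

Closure order: Fernhollow, Juniper, Ashgrove, Elkhorn, Greywater, Hollowpine
Last habitat: Ironridge with 88 animals

Round 1: Ashgrove=15 Elkhorn=13 Fernhollow=22 Greywater=4 Hollowpine=7 Ironridge=4 Juniper=23 → close Fernhollow (overflow 13)
  22÷6 = 3 each, +1 to first 4
Round 2: Ashgrove=19 Elkhorn=17 Greywater=8 Hollowpine=11 Ironridge=7 Juniper=26 → close Juniper (overflow 11)
  26÷5 = 5 each, +1 to first 1
Round 3: Ashgrove=25 Elkhorn=22 Greywater=13 Hollowpine=16 Ironridge=12 → close Ashgrove (overflow 15)
  25÷4 = 6 each, +1 to first 1
Round 4: Elkhorn=29 Greywater=19 Hollowpine=22 Ironridge=18 → close Elkhorn (overflow 22)
  29÷3 = 9 each, +1 to first 2
Round 5: Greywater=29 Hollowpine=32 Ironridge=27 → close Greywater (overflow 23)
  29÷2 = 14 each, +1 to first 1
Round 6: Hollowpine=47 Ironridge=41 → close Hollowpine (overflow 33)
  47÷1 = 47 each, +1 to first 0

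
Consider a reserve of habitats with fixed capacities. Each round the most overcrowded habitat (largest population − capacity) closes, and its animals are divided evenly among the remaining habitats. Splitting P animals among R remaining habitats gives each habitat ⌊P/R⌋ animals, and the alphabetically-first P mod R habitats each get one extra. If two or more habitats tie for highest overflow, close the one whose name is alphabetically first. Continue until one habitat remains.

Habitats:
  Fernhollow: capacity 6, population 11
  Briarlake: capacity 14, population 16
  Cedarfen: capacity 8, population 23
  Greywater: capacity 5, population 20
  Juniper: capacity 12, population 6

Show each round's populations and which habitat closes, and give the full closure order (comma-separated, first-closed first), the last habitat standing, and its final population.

Round 1: Briarlake=16 Cedarfen=23 Fernhollow=11 Greywater=20 Juniper=6 → close Cedarfen (overflow 15)
  23÷4 = 5 each, +1 to first 3
Round 2: Briarlake=22 Fernhollow=17 Greywater=26 Juniper=11 → close Greywater (overflow 21)
  26÷3 = 8 each, +1 to first 2
Round 3: Briarlake=31 Fernhollow=26 Juniper=19 → close Fernhollow (overflow 20)
  26÷2 = 13 each, +1 to first 0
Round 4: Briarlake=44 Juniper=32 → close Briarlake (overflow 30)
  44÷1 = 44 each, +1 to first 0

Closure order: Cedarfen, Greywater, Fernhollow, Briarlake
Last habitat: Juniper with 76 animals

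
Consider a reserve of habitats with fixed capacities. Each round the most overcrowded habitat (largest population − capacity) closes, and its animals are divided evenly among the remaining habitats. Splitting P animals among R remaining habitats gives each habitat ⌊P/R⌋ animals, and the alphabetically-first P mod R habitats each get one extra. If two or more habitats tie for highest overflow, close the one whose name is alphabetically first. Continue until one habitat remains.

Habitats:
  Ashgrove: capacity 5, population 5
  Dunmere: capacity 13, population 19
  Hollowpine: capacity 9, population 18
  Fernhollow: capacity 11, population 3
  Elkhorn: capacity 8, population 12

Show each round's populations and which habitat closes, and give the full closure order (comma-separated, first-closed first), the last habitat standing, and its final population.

Round 1: Ashgrove=5 Dunmere=19 Elkhorn=12 Fernhollow=3 Hollowpine=18 → close Hollowpine (overflow 9)
  18÷4 = 4 each, +1 to first 2
Round 2: Ashgrove=10 Dunmere=24 Elkhorn=16 Fernhollow=7 → close Dunmere (overflow 11)
  24÷3 = 8 each, +1 to first 0
Round 3: Ashgrove=18 Elkhorn=24 Fernhollow=15 → close Elkhorn (overflow 16)
  24÷2 = 12 each, +1 to first 0
Round 4: Ashgrove=30 Fernhollow=27 → close Ashgrove (overflow 25)
  30÷1 = 30 each, +1 to first 0

Closure order: Hollowpine, Dunmere, Elkhorn, Ashgrove
Last habitat: Fernhollow with 57 animals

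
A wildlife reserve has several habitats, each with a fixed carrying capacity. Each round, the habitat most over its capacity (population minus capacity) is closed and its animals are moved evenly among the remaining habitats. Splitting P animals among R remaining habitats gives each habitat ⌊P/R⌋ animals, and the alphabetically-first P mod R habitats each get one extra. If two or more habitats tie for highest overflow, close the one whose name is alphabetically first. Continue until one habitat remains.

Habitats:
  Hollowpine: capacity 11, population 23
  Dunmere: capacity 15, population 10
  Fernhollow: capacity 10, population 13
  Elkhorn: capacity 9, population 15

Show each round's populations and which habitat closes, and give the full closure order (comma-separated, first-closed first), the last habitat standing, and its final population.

Closure order: Hollowpine, Elkhorn, Fernhollow
Last habitat: Dunmere with 61 animals

Round 1: Dunmere=10 Elkhorn=15 Fernhollow=13 Hollowpine=23 → close Hollowpine (overflow 12)
  23÷3 = 7 each, +1 to first 2
Round 2: Dunmere=18 Elkhorn=23 Fernhollow=20 → close Elkhorn (overflow 14)
  23÷2 = 11 each, +1 to first 1
Round 3: Dunmere=30 Fernhollow=31 → close Fernhollow (overflow 21)
  31÷1 = 31 each, +1 to first 0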